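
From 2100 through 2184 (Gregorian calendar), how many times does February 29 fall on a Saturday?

3

Leap years in 2100–2184: 21 of them.
Feb 29 weekday advances by 5 (mod 7) from one leap year to the next four years later (or differs when a century non-leap intervenes).
Leap-day weekdays: 2104:Fri 2108:Wed 2112:Mon 2116:Sat✓ 2120:Thu 2124:Tue 2128:Sun 2132:Fri 2136:Wed 2140:Mon 2144:Sat✓ 2148:Thu 2152:Tue 2156:Sun 2160:Fri 2164:Wed 2168:Mon 2172:Sat✓ 2176:Thu 2180:Tue 2184:Sun
Saturday: 2116, 2144, 2172 → 3.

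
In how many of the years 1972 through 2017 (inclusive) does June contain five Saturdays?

13

June has 30 days; it has five Saturdays when Saturday falls among the first (month-length − 28) days — i.e. when June 1 is one of Saturday/Friday.
June 1 by year: 1972:Thu 1973:Fri✓ 1974:Sat✓ 1975:Sun 1976:Tue 1977:Wed 1978:Thu 1979:Fri✓ 1980:Sun 1981:Mon 1982:Tue 1983:Wed 1984:Fri✓ 1985:Sat✓ 1986:Sun …(16 more)… 2003:Sun 2004:Tue 2005:Wed 2006:Thu 2007:Fri✓ 2008:Sun 2009:Mon 2010:Tue 2011:Wed 2012:Fri✓ 2013:Sat✓ 2014:Sun 2015:Mon 2016:Wed 2017:Thu
Years with five Saturdays: 1973, 1974, 1979, 1984, 1985, 1990, 1991, 1996, 2001, 2002, 2007, 2012, 2013 → 13.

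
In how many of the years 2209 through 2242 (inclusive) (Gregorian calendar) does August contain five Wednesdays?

August has 31 days; it has five Wednesdays when Wednesday falls among the first (month-length − 28) days — i.e. when August 1 is one of Wednesday/Tuesday/Monday.
August 1 by year: 2209:Tue✓ 2210:Wed✓ 2211:Thu 2212:Sat 2213:Sun 2214:Mon✓ 2215:Tue✓ 2216:Thu 2217:Fri 2218:Sat 2219:Sun 2220:Tue✓ 2221:Wed✓ 2222:Thu 2223:Fri …(4 more)… 2228:Fri 2229:Sat 2230:Sun 2231:Mon✓ 2232:Wed✓ 2233:Thu 2234:Fri 2235:Sat 2236:Mon✓ 2237:Tue✓ 2238:Wed✓ 2239:Thu 2240:Sat 2241:Sun 2242:Mon✓
Years with five Wednesdays: 2209, 2210, 2214, 2215, 2220, 2221, 2225, 2226, 2227, 2231, 2232, 2236, 2237, 2238, 2242 → 15.

15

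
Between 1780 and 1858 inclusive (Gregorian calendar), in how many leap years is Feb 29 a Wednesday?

3

Leap years in 1780–1858: 19 of them.
Feb 29 weekday advances by 5 (mod 7) from one leap year to the next four years later (or differs when a century non-leap intervenes).
Leap-day weekdays: 1780:Tue 1784:Sun 1788:Fri 1792:Wed✓ 1796:Mon 1804:Wed✓ 1808:Mon 1812:Sat 1816:Thu 1820:Tue 1824:Sun 1828:Fri 1832:Wed✓ 1836:Mon 1840:Sat 1844:Thu 1848:Tue 1852:Sun 1856:Fri
Wednesday: 1792, 1804, 1832 → 3.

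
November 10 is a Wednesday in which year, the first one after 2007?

2010

From one year to the next, a fixed date's weekday advances by 1, or by 2 when a Feb 29 lies between the two dates.
2007: November 10 is Saturday.
2008: Monday (+2)
2009: Tuesday (+1)
2010: Wednesday (+1)
November 10 falls on a Wednesday in 2010.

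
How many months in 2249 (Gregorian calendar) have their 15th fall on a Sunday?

2

Check the 15th of each month of 2249: Jan 15: Mon, Feb 15: Thu, Mar 15: Thu, Apr 15: Sun, May 15: Tue, Jun 15: Fri, Jul 15: Sun, Aug 15: Wed, Sep 15: Sat, Oct 15: Mon, Nov 15: Thu, Dec 15: Sat.
Sunday occurs in April, July — 2 months.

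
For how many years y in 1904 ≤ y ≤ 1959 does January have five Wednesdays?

January has 31 days; it has five Wednesdays when Wednesday falls among the first (month-length − 28) days — i.e. when January 1 is one of Wednesday/Tuesday/Monday.
January 1 by year: 1904:Fri 1905:Sun 1906:Mon✓ 1907:Tue✓ 1908:Wed✓ 1909:Fri 1910:Sat 1911:Sun 1912:Mon✓ 1913:Wed✓ 1914:Thu 1915:Fri 1916:Sat 1917:Mon✓ 1918:Tue✓ …(26 more)… 1945:Mon✓ 1946:Tue✓ 1947:Wed✓ 1948:Thu 1949:Sat 1950:Sun 1951:Mon✓ 1952:Tue✓ 1953:Thu 1954:Fri 1955:Sat 1956:Sun 1957:Tue✓ 1958:Wed✓ 1959:Thu
Years with five Wednesdays: 1906, 1907, 1908, 1912, 1913, 1917, 1918, 1919, 1923, 1924, 1929, 1930, 1934, 1935, 1936, 1940, 1941, 1945, 1946, 1947, 1951, 1952, 1957, 1958 → 24.

24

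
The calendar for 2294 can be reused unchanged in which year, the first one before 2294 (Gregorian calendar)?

Two years share a calendar iff Jan 1 falls on the same weekday and both are leap or both are common. 2294: Jan 1 is Monday, common year.
2293: Jan 1 Sunday, common
2292: Jan 1 Friday, leap
2291: Jan 1 Thursday, common
2290: Jan 1 Wednesday, common
2289: Jan 1 Tuesday, common
2288: Jan 1 Sunday, leap
2287: Jan 1 Saturday, common
2286: Jan 1 Friday, common
2285: Jan 1 Thursday, common
2284: Jan 1 Tuesday, leap
2283: Jan 1 Monday, common
2283 matches on both conditions.

2283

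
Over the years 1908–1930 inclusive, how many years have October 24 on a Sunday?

4

Track October 24's weekday year by year (advancing +1, or +2 across a Feb 29):
  1908: Sat  1909: Sun (+1) ✓  1910: Mon (+1)  1911: Tue (+1)  1912: Thu (+2)
  1913: Fri (+1)  1914: Sat (+1)  1915: Sun (+1) ✓  1916: Tue (+2)  1917: Wed (+1)
  1918: Thu (+1)  1919: Fri (+1)  1920: Sun (+2) ✓  1921: Mon (+1)  1922: Tue (+1)
  1923: Wed (+1)  1924: Fri (+2)  1925: Sat (+1)  1926: Sun (+1) ✓  1927: Mon (+1)
  1928: Wed (+2)  1929: Thu (+1)  1930: Fri (+1)
Sunday years: 1909, 1915, 1920, 1926 — 4 in total.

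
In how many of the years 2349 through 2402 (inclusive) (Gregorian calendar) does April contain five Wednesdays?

15

April has 30 days; it has five Wednesdays when Wednesday falls among the first (month-length − 28) days — i.e. when April 1 is one of Wednesday/Tuesday.
April 1 by year: 2349:Fri 2350:Sat 2351:Sun 2352:Tue✓ 2353:Wed✓ 2354:Thu 2355:Fri 2356:Sun 2357:Mon 2358:Tue✓ 2359:Wed✓ 2360:Fri 2361:Sat 2362:Sun 2363:Mon …(24 more)… 2388:Fri 2389:Sat 2390:Sun 2391:Mon 2392:Wed✓ 2393:Thu 2394:Fri 2395:Sat 2396:Mon 2397:Tue✓ 2398:Wed✓ 2399:Thu 2400:Sat 2401:Sun 2402:Mon
Years with five Wednesdays: 2352, 2353, 2358, 2359, 2364, 2369, 2370, 2375, 2380, 2381, 2386, 2387, 2392, 2397, 2398 → 15.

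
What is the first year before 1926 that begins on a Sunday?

Jan 1 advances by 2 weekdays after a leap year and by 1 after a common year.
1926: Jan 1 is Friday.
1925: Thursday
1924: Tuesday (leap)
1923: Monday
1922: Sunday
1922 begins on a Sunday

1922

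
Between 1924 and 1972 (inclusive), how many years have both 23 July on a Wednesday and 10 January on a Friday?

Check each year's weekday for 23 July and 10 January:
  1924: Wed/Thu  1925: Thu/Sat  1926: Fri/Sun  1927: Sat/Mon  1928: Mon/Tue  1929: Tue/Thu  1930: Wed/Fri ✓  1931: Thu/Sat  1932: Sat/Sun  1933: Sun/Tue  1934: Mon/Wed  1935: Tue/Thu  1936: Thu/Fri  1937: Fri/Sun  …(21 more)…  1959: Thu/Sat  1960: Sat/Sun  1961: Sun/Tue  1962: Mon/Wed  1963: Tue/Thu  1964: Thu/Fri  1965: Fri/Sun  1966: Sat/Mon  1967: Sun/Tue  1968: Tue/Wed  1969: Wed/Fri ✓  1970: Thu/Sat  1971: Fri/Sun  1972: Sun/Mon
Both conditions hold in: 1930, 1941, 1947, 1958, 1969 — 5.

5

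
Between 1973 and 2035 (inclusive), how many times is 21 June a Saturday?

9

Track 21 June's weekday year by year (advancing +1, or +2 across a Feb 29):
  1973: Thu  1974: Fri (+1)  1975: Sat (+1) ✓  1976: Mon (+2)  1977: Tue (+1)
  1978: Wed (+1)  1979: Thu (+1)  1980: Sat (+2) ✓  1981: Sun (+1)  1982: Mon (+1)
  1983: Tue (+1)  1984: Thu (+2)  1985: Fri (+1)  1986: Sat (+1) ✓  … (35 more years) …
  2022: Tue (+1)  2023: Wed (+1)  2024: Fri (+2)  2025: Sat (+1) ✓  2026: Sun (+1)
  2027: Mon (+1)  2028: Wed (+2)  2029: Thu (+1)  2030: Fri (+1)  2031: Sat (+1) ✓
  2032: Mon (+2)  2033: Tue (+1)  2034: Wed (+1)  2035: Thu (+1)
Saturday years: 1975, 1980, 1986, 1997, 2003, 2008, 2014, 2025, 2031 — 9 in total.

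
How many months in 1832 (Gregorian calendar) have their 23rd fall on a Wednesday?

Check the 23rd of each month of 1832: Jan 23: Mon, Feb 23: Thu, Mar 23: Fri, Apr 23: Mon, May 23: Wed, Jun 23: Sat, Jul 23: Mon, Aug 23: Thu, Sep 23: Sun, Oct 23: Tue, Nov 23: Fri, Dec 23: Sun.
Wednesday occurs in May — 1 month.

1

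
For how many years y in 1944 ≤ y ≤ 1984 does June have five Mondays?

June has 30 days; it has five Mondays when Monday falls among the first (month-length − 28) days — i.e. when June 1 is one of Monday/Sunday.
June 1 by year: 1944:Thu 1945:Fri 1946:Sat 1947:Sun✓ 1948:Tue 1949:Wed 1950:Thu 1951:Fri 1952:Sun✓ 1953:Mon✓ 1954:Tue 1955:Wed 1956:Fri 1957:Sat 1958:Sun✓ …(11 more)… 1970:Mon✓ 1971:Tue 1972:Thu 1973:Fri 1974:Sat 1975:Sun✓ 1976:Tue 1977:Wed 1978:Thu 1979:Fri 1980:Sun✓ 1981:Mon✓ 1982:Tue 1983:Wed 1984:Fri
Years with five Mondays: 1947, 1952, 1953, 1958, 1959, 1964, 1969, 1970, 1975, 1980, 1981 → 11.

11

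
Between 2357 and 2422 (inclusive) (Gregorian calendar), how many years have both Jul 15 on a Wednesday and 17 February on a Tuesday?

Check each year's weekday for Jul 15 and 17 February:
  2357: Mon/Sun  2358: Tue/Mon  2359: Wed/Tue ✓  2360: Fri/Wed  2361: Sat/Fri  2362: Sun/Sat  2363: Mon/Sun  2364: Wed/Mon  2365: Thu/Wed  2366: Fri/Thu  2367: Sat/Fri  2368: Mon/Sat  2369: Tue/Mon  2370: Wed/Tue ✓  …(38 more)…  2409: Wed/Tue ✓  2410: Thu/Wed  2411: Fri/Thu  2412: Sun/Fri  2413: Mon/Sun  2414: Tue/Mon  2415: Wed/Tue ✓  2416: Fri/Wed  2417: Sat/Fri  2418: Sun/Sat  2419: Mon/Sun  2420: Wed/Mon  2421: Thu/Wed  2422: Fri/Thu
Both conditions hold in: 2359, 2370, 2381, 2387, 2398, 2409, 2415 — 7.

7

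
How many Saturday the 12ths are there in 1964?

Check the 12th of each month of 1964: Jan 12: Sun, Feb 12: Wed, Mar 12: Thu, Apr 12: Sun, May 12: Tue, Jun 12: Fri, Jul 12: Sun, Aug 12: Wed, Sep 12: Sat, Oct 12: Mon, Nov 12: Thu, Dec 12: Sat.
Saturday occurs in September, December — 2 months.

2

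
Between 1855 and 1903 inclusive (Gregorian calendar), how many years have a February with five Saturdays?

February has 28 days (29 in leap years); it has five Saturdays when Saturday falls among the first (month-length − 28) days — i.e. when February 1 is Saturday in a leap year (never in a common year).
February 1 by year: 1855:Thu 1856:Fri 1857:Sun 1858:Mon 1859:Tue 1860:Wed 1861:Fri 1862:Sat 1863:Sun 1864:Mon 1865:Wed 1866:Thu 1867:Fri 1868:Sat✓ 1869:Mon …(19 more)… 1889:Fri 1890:Sat 1891:Sun 1892:Mon 1893:Wed 1894:Thu 1895:Fri 1896:Sat✓ 1897:Mon 1898:Tue 1899:Wed 1900:Thu 1901:Fri 1902:Sat 1903:Sun
Years with five Saturdays: 1868, 1896 → 2.

2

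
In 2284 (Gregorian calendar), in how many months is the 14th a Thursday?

Check the 14th of each month of 2284: Jan 14: Mon, Feb 14: Thu, Mar 14: Fri, Apr 14: Mon, May 14: Wed, Jun 14: Sat, Jul 14: Mon, Aug 14: Thu, Sep 14: Sun, Oct 14: Tue, Nov 14: Fri, Dec 14: Sun.
Thursday occurs in February, August — 2 months.

2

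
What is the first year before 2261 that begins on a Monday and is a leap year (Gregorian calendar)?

2244

Jan 1 advances by 2 weekdays after a leap year and by 1 after a common year.
2261: Jan 1 is Tuesday.
2260: Sunday (leap)
2259: Saturday
2258: Friday
2257: Thursday
2256: Tuesday (leap)
2255: Monday
2254: Sunday
2253: Saturday
2252: Thursday (leap)
2251: Wednesday
2250: Tuesday
2249: Monday
2248: Saturday (leap)
2247: Friday
2246: Thursday
2245: Wednesday
2244: Monday (leap)
2244 begins on a Monday and is a leap year.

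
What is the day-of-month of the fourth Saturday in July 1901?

July 1, 1901 is a Monday, so the first Saturday is the 6th.
The fourth Saturday is 6 + 21 = 27.

27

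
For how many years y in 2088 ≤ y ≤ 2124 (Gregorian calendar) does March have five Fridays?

March has 31 days; it has five Fridays when Friday falls among the first (month-length − 28) days — i.e. when March 1 is one of Friday/Thursday/Wednesday.
March 1 by year: 2088:Mon 2089:Tue 2090:Wed✓ 2091:Thu✓ 2092:Sat 2093:Sun 2094:Mon 2095:Tue 2096:Thu✓ 2097:Fri✓ 2098:Sat 2099:Sun 2100:Mon 2101:Tue 2102:Wed✓ …(7 more)… 2110:Sat 2111:Sun 2112:Tue 2113:Wed✓ 2114:Thu✓ 2115:Fri✓ 2116:Sun 2117:Mon 2118:Tue 2119:Wed✓ 2120:Fri✓ 2121:Sat 2122:Sun 2123:Mon 2124:Wed✓
Years with five Fridays: 2090, 2091, 2096, 2097, 2102, 2103, 2108, 2109, 2113, 2114, 2115, 2119, 2120, 2124 → 14.

14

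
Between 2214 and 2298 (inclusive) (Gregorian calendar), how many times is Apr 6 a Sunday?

Track Apr 6's weekday year by year (advancing +1, or +2 across a Feb 29):
  2214: Wed  2215: Thu (+1)  2216: Sat (+2)  2217: Sun (+1) ✓  2218: Mon (+1)
  2219: Tue (+1)  2220: Thu (+2)  2221: Fri (+1)  2222: Sat (+1)  2223: Sun (+1) ✓
  2224: Tue (+2)  2225: Wed (+1)  2226: Thu (+1)  2227: Fri (+1)  … (57 more years) …
  2285: Mon (+1)  2286: Tue (+1)  2287: Wed (+1)  2288: Fri (+2)  2289: Sat (+1)
  2290: Sun (+1) ✓  2291: Mon (+1)  2292: Wed (+2)  2293: Thu (+1)  2294: Fri (+1)
  2295: Sat (+1)  2296: Mon (+2)  2297: Tue (+1)  2298: Wed (+1)
Sunday years: 2217, 2223, 2228, 2234, 2245, 2251, 2256, 2262, 2273, 2279, 2284, 2290 — 12 in total.

12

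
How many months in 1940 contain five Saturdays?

4

A month of length L has five Saturdays iff its first Saturday is on day ≤ L−28 (so day 1–3 in a 31-day month, 1–2 in a 30-day month, day 1 in a leap February).
Checking each month of 1940: Jan starts Mon (31d); Feb starts Thu (29d); Mar starts Fri (31d) ✓; Apr starts Mon (30d); May starts Wed (31d); Jun starts Sat (30d) ✓; Jul starts Mon (31d); Aug starts Thu (31d) ✓; Sep starts Sun (30d); Oct starts Tue (31d); Nov starts Fri (30d) ✓; Dec starts Sun (31d).
Five-Saturday months: March, June, August, November → 4.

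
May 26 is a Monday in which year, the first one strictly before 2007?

2003

From one year to the next, a fixed date's weekday advances by 1, or by 2 when a Feb 29 lies between the two dates.
2007: May 26 is Saturday.
2006: Friday (−1)
2005: Thursday (−1)
2004: Wednesday (−1)
2003: Monday (−2)
May 26 falls on a Monday in 2003.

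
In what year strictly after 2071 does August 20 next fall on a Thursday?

From one year to the next, a fixed date's weekday advances by 1, or by 2 when a Feb 29 lies between the two dates.
2071: August 20 is Thursday.
2072: Saturday (+2)
2073: Sunday (+1)
2074: Monday (+1)
2075: Tuesday (+1)
2076: Thursday (+2)
August 20 falls on a Thursday in 2076.

2076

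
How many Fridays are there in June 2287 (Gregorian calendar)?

4

June 2287 has 30 days and begins on Wednesday.
The first Friday is June 3.
Fridays fall on 3, 10, 17, 24 — that's 4.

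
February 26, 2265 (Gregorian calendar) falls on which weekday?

January 1, 2265 is a Sunday.
February 26 is day 57 of the year, i.e. 56 days after Jan 1.
56 mod 7 = 0, so advance 0 weekdays from Sunday: Sunday.

Sunday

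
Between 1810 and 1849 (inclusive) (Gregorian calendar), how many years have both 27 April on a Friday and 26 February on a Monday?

5

Check each year's weekday for 27 April and 26 February:
  1810: Fri/Mon ✓  1811: Sat/Tue  1812: Mon/Wed  1813: Tue/Fri  1814: Wed/Sat  1815: Thu/Sun  1816: Sat/Mon  1817: Sun/Wed  1818: Mon/Thu  1819: Tue/Fri  1820: Thu/Sat  1821: Fri/Mon ✓  1822: Sat/Tue  1823: Sun/Wed  …(12 more)…  1836: Wed/Fri  1837: Thu/Sun  1838: Fri/Mon ✓  1839: Sat/Tue  1840: Mon/Wed  1841: Tue/Fri  1842: Wed/Sat  1843: Thu/Sun  1844: Sat/Mon  1845: Sun/Wed  1846: Mon/Thu  1847: Tue/Fri  1848: Thu/Sat  1849: Fri/Mon ✓
Both conditions hold in: 1810, 1821, 1827, 1838, 1849 — 5.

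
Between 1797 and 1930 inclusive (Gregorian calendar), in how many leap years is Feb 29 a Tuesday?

4

Leap years in 1797–1930: 31 of them.
Feb 29 weekday advances by 5 (mod 7) from one leap year to the next four years later (or differs when a century non-leap intervenes).
Leap-day weekdays: 1804:Wed 1808:Mon 1812:Sat 1816:Thu 1820:Tue✓ 1824:Sun 1828:Fri 1832:Wed 1836:Mon 1840:Sat 1844:Thu 1848:Tue✓ 1852:Sun …(5 more)… 1876:Tue✓ 1880:Sun 1884:Fri 1888:Wed 1892:Mon 1896:Sat 1904:Mon 1908:Sat 1912:Thu 1916:Tue✓ 1920:Sun 1924:Fri 1928:Wed
Tuesday: 1820, 1848, 1876, 1916 → 4.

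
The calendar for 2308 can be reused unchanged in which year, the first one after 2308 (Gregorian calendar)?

2336

Two years share a calendar iff Jan 1 falls on the same weekday and both are leap or both are common. 2308: Jan 1 is Wednesday, leap year.
2309: Jan 1 Friday, common
2310: Jan 1 Saturday, common
2311: Jan 1 Sunday, common
2312: Jan 1 Monday, leap
2313: Jan 1 Wednesday, common
2314: Jan 1 Thursday, common
2315: Jan 1 Friday, common
2316: Jan 1 Saturday, leap
2317: Jan 1 Monday, common
2318: Jan 1 Tuesday, common
2319: Jan 1 Wednesday, common
2320: Jan 1 Thursday, leap
2321: Jan 1 Saturday, common
2322: Jan 1 Sunday, common
2323: Jan 1 Monday, common
2324: Jan 1 Tuesday, leap
2325: Jan 1 Thursday, common
2326: Jan 1 Friday, common
2327: Jan 1 Saturday, common
2328: Jan 1 Sunday, leap
2329: Jan 1 Tuesday, common
2330: Jan 1 Wednesday, common
2331: Jan 1 Thursday, common
2332: Jan 1 Friday, leap
2333: Jan 1 Sunday, common
2334: Jan 1 Monday, common
2335: Jan 1 Tuesday, common
2336: Jan 1 Wednesday, leap
2336 matches on both conditions.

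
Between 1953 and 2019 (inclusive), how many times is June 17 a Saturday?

9

Track June 17's weekday year by year (advancing +1, or +2 across a Feb 29):
  1953: Wed  1954: Thu (+1)  1955: Fri (+1)  1956: Sun (+2)  1957: Mon (+1)
  1958: Tue (+1)  1959: Wed (+1)  1960: Fri (+2)  1961: Sat (+1) ✓  1962: Sun (+1)
  1963: Mon (+1)  1964: Wed (+2)  1965: Thu (+1)  1966: Fri (+1)  … (39 more years) …
  2006: Sat (+1) ✓  2007: Sun (+1)  2008: Tue (+2)  2009: Wed (+1)  2010: Thu (+1)
  2011: Fri (+1)  2012: Sun (+2)  2013: Mon (+1)  2014: Tue (+1)  2015: Wed (+1)
  2016: Fri (+2)  2017: Sat (+1) ✓  2018: Sun (+1)  2019: Mon (+1)
Saturday years: 1961, 1967, 1972, 1978, 1989, 1995, 2000, 2006, 2017 — 9 in total.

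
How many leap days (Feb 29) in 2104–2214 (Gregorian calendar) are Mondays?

5

Leap years in 2104–2214: 27 of them.
Feb 29 weekday advances by 5 (mod 7) from one leap year to the next four years later (or differs when a century non-leap intervenes).
Leap-day weekdays: 2104:Fri 2108:Wed 2112:Mon✓ 2116:Sat 2120:Thu 2124:Tue 2128:Sun 2132:Fri 2136:Wed 2140:Mon✓ 2144:Sat 2148:Thu 2152:Tue 2156:Sun 2160:Fri 2164:Wed 2168:Mon✓ 2172:Sat 2176:Thu 2180:Tue 2184:Sun 2188:Fri 2192:Wed 2196:Mon✓ 2204:Wed 2208:Mon✓ 2212:Sat
Monday: 2112, 2140, 2168, 2196, 2208 → 5.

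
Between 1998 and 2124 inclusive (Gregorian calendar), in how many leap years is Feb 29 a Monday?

4

Leap years in 1998–2124: 31 of them.
Feb 29 weekday advances by 5 (mod 7) from one leap year to the next four years later (or differs when a century non-leap intervenes).
Leap-day weekdays: 2000:Tue 2004:Sun 2008:Fri 2012:Wed 2016:Mon✓ 2020:Sat 2024:Thu 2028:Tue 2032:Sun 2036:Fri 2040:Wed 2044:Mon✓ 2048:Sat …(5 more)… 2072:Mon✓ 2076:Sat 2080:Thu 2084:Tue 2088:Sun 2092:Fri 2096:Wed 2104:Fri 2108:Wed 2112:Mon✓ 2116:Sat 2120:Thu 2124:Tue
Monday: 2016, 2044, 2072, 2112 → 4.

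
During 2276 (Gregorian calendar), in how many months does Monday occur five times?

A month of length L has five Mondays iff its first Monday is on day ≤ L−28 (so day 1–3 in a 31-day month, 1–2 in a 30-day month, day 1 in a leap February).
Checking each month of 2276: Jan starts Sat (31d) ✓; Feb starts Tue (29d); Mar starts Wed (31d); Apr starts Sat (30d); May starts Mon (31d) ✓; Jun starts Thu (30d); Jul starts Sat (31d) ✓; Aug starts Tue (31d); Sep starts Fri (30d); Oct starts Sun (31d) ✓; Nov starts Wed (30d); Dec starts Fri (31d).
Five-Monday months: January, May, July, October → 4.

4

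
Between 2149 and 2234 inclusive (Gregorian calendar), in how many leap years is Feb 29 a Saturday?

Leap years in 2149–2234: 20 of them.
Feb 29 weekday advances by 5 (mod 7) from one leap year to the next four years later (or differs when a century non-leap intervenes).
Leap-day weekdays: 2152:Tue 2156:Sun 2160:Fri 2164:Wed 2168:Mon 2172:Sat✓ 2176:Thu 2180:Tue 2184:Sun 2188:Fri 2192:Wed 2196:Mon 2204:Wed 2208:Mon 2212:Sat✓ 2216:Thu 2220:Tue 2224:Sun 2228:Fri 2232:Wed
Saturday: 2172, 2212 → 2.

2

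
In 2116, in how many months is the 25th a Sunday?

Check the 25th of each month of 2116: Jan 25: Sat, Feb 25: Tue, Mar 25: Wed, Apr 25: Sat, May 25: Mon, Jun 25: Thu, Jul 25: Sat, Aug 25: Tue, Sep 25: Fri, Oct 25: Sun, Nov 25: Wed, Dec 25: Fri.
Sunday occurs in October — 1 month.

1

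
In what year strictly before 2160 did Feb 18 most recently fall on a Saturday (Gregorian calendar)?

From one year to the next, a fixed date's weekday advances by 1, or by 2 when a Feb 29 lies between the two dates.
2160: February 18 is Monday.
2159: Sunday (−1)
2158: Saturday (−1)
Feb 18 falls on a Saturday in 2158.

2158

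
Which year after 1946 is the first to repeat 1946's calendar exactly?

Two years share a calendar iff Jan 1 falls on the same weekday and both are leap or both are common. 1946: Jan 1 is Tuesday, common year.
1947: Jan 1 Wednesday, common
1948: Jan 1 Thursday, leap
1949: Jan 1 Saturday, common
1950: Jan 1 Sunday, common
1951: Jan 1 Monday, common
1952: Jan 1 Tuesday, leap
1953: Jan 1 Thursday, common
1954: Jan 1 Friday, common
1955: Jan 1 Saturday, common
1956: Jan 1 Sunday, leap
1957: Jan 1 Tuesday, common
1957 matches on both conditions.

1957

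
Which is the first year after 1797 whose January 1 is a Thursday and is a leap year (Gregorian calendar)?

Jan 1 advances by 2 weekdays after a leap year and by 1 after a common year.
1797: Jan 1 is Sunday.
1798: Monday
1799: Tuesday
1800: Wednesday
1801: Thursday
1802: Friday
1803: Saturday
1804: Sunday (leap)
1805: Tuesday
1806: Wednesday
1807: Thursday
1808: Friday (leap)
1809: Sunday
1810: Monday
1811: Tuesday
1812: Wednesday (leap)
1813: Friday
1814: Saturday
1815: Sunday
1816: Monday (leap)
1817: Wednesday
1818: Thursday
1819: Friday
1820: Saturday (leap)
1821: Monday
1822: Tuesday
1823: Wednesday
1824: Thursday (leap)
1824 begins on a Thursday and is a leap year.

1824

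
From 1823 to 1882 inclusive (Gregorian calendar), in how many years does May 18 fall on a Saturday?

8

Track May 18's weekday year by year (advancing +1, or +2 across a Feb 29):
  1823: Sun  1824: Tue (+2)  1825: Wed (+1)  1826: Thu (+1)  1827: Fri (+1)
  1828: Sun (+2)  1829: Mon (+1)  1830: Tue (+1)  1831: Wed (+1)  1832: Fri (+2)
  1833: Sat (+1) ✓  1834: Sun (+1)  1835: Mon (+1)  1836: Wed (+2)  … (32 more years) …
  1869: Tue (+1)  1870: Wed (+1)  1871: Thu (+1)  1872: Sat (+2) ✓  1873: Sun (+1)
  1874: Mon (+1)  1875: Tue (+1)  1876: Thu (+2)  1877: Fri (+1)  1878: Sat (+1) ✓
  1879: Sun (+1)  1880: Tue (+2)  1881: Wed (+1)  1882: Thu (+1)
Saturday years: 1833, 1839, 1844, 1850, 1861, 1867, 1872, 1878 — 8 in total.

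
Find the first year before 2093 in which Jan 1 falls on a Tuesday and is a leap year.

Jan 1 advances by 2 weekdays after a leap year and by 1 after a common year.
2093: Jan 1 is Thursday.
2092: Tuesday (leap)
2092 begins on a Tuesday and is a leap year.

2092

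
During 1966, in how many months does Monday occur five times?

4

A month of length L has five Mondays iff its first Monday is on day ≤ L−28 (so day 1–3 in a 31-day month, 1–2 in a 30-day month, day 1 in a leap February).
Checking each month of 1966: Jan starts Sat (31d) ✓; Feb starts Tue (28d); Mar starts Tue (31d); Apr starts Fri (30d); May starts Sun (31d) ✓; Jun starts Wed (30d); Jul starts Fri (31d); Aug starts Mon (31d) ✓; Sep starts Thu (30d); Oct starts Sat (31d) ✓; Nov starts Tue (30d); Dec starts Thu (31d).
Five-Monday months: January, May, August, October → 4.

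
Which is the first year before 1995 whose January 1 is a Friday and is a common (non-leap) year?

1993

Jan 1 advances by 2 weekdays after a leap year and by 1 after a common year.
1995: Jan 1 is Sunday.
1994: Saturday
1993: Friday
1993 begins on a Friday and is a common year.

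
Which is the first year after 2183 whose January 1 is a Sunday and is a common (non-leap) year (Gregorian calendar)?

Jan 1 advances by 2 weekdays after a leap year and by 1 after a common year.
2183: Jan 1 is Wednesday.
2184: Thursday (leap)
2185: Saturday
2186: Sunday
2186 begins on a Sunday and is a common year.

2186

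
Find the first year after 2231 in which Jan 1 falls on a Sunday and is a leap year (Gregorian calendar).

2232

Jan 1 advances by 2 weekdays after a leap year and by 1 after a common year.
2231: Jan 1 is Saturday.
2232: Sunday (leap)
2232 begins on a Sunday and is a leap year.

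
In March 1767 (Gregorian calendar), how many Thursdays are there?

4

March 1767 has 31 days and begins on Sunday.
The first Thursday is March 5.
Thursdays fall on 5, 12, 19, 26 — that's 4.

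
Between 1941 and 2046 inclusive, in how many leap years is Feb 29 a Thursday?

Leap years in 1941–2046: 26 of them.
Feb 29 weekday advances by 5 (mod 7) from one leap year to the next four years later (or differs when a century non-leap intervenes).
Leap-day weekdays: 1944:Tue 1948:Sun 1952:Fri 1956:Wed 1960:Mon 1964:Sat 1968:Thu✓ 1972:Tue 1976:Sun 1980:Fri 1984:Wed 1988:Mon 1992:Sat 1996:Thu✓ 2000:Tue 2004:Sun 2008:Fri 2012:Wed 2016:Mon 2020:Sat 2024:Thu✓ 2028:Tue 2032:Sun 2036:Fri 2040:Wed 2044:Mon
Thursday: 1968, 1996, 2024 → 3.

3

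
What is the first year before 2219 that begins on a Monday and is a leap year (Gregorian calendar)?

Jan 1 advances by 2 weekdays after a leap year and by 1 after a common year.
2219: Jan 1 is Friday.
2218: Thursday
2217: Wednesday
2216: Monday (leap)
2216 begins on a Monday and is a leap year.

2216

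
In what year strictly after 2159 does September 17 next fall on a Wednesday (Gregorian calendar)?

2160

From one year to the next, a fixed date's weekday advances by 1, or by 2 when a Feb 29 lies between the two dates.
2159: September 17 is Monday.
2160: Wednesday (+2)
September 17 falls on a Wednesday in 2160.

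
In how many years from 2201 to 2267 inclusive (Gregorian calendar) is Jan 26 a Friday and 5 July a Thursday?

Check each year's weekday for Jan 26 and 5 July:
  2201: Mon/Sun  2202: Tue/Mon  2203: Wed/Tue  2204: Thu/Thu  2205: Sat/Fri  2206: Sun/Sat  2207: Mon/Sun  2208: Tue/Tue  2209: Thu/Wed  2210: Fri/Thu ✓  2211: Sat/Fri  2212: Sun/Sun  2213: Tue/Mon  2214: Wed/Tue  …(39 more)…  2254: Thu/Wed  2255: Fri/Thu ✓  2256: Sat/Sat  2257: Mon/Sun  2258: Tue/Mon  2259: Wed/Tue  2260: Thu/Thu  2261: Sat/Fri  2262: Sun/Sat  2263: Mon/Sun  2264: Tue/Tue  2265: Thu/Wed  2266: Fri/Thu ✓  2267: Sat/Fri
Both conditions hold in: 2210, 2221, 2227, 2238, 2249, 2255, 2266 — 7.

7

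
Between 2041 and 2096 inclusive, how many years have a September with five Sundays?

16

September has 30 days; it has five Sundays when Sunday falls among the first (month-length − 28) days — i.e. when September 1 is one of Sunday/Saturday.
September 1 by year: 2041:Sun✓ 2042:Mon 2043:Tue 2044:Thu 2045:Fri 2046:Sat✓ 2047:Sun✓ 2048:Tue 2049:Wed 2050:Thu 2051:Fri 2052:Sun✓ 2053:Mon 2054:Tue 2055:Wed …(26 more)… 2082:Tue 2083:Wed 2084:Fri 2085:Sat✓ 2086:Sun✓ 2087:Mon 2088:Wed 2089:Thu 2090:Fri 2091:Sat✓ 2092:Mon 2093:Tue 2094:Wed 2095:Thu 2096:Sat✓
Years with five Sundays: 2041, 2046, 2047, 2052, 2057, 2058, 2063, 2068, 2069, 2074, 2075, 2080, 2085, 2086, 2091, 2096 → 16.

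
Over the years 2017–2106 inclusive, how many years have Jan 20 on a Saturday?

13

Track Jan 20's weekday year by year (advancing +1, or +2 across a Feb 29):
  2017: Fri  2018: Sat (+1) ✓  2019: Sun (+1)  2020: Mon (+1)  2021: Wed (+2)
  2022: Thu (+1)  2023: Fri (+1)  2024: Sat (+1) ✓  2025: Mon (+2)  2026: Tue (+1)
  2027: Wed (+1)  2028: Thu (+1)  2029: Sat (+2) ✓  2030: Sun (+1)  … (62 more years) …
  2093: Tue (+2)  2094: Wed (+1)  2095: Thu (+1)  2096: Fri (+1)  2097: Sun (+2)
  2098: Mon (+1)  2099: Tue (+1)  2100: Wed (+1)  2101: Thu (+1)  2102: Fri (+1)
  2103: Sat (+1) ✓  2104: Sun (+1)  2105: Tue (+2)  2106: Wed (+1)
Saturday years: 2018, 2024, 2029, 2035, 2046, 2052, 2057, 2063, 2074, 2080, 2085, 2091, 2103 — 13 in total.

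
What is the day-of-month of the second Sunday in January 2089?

January 1, 2089 is a Saturday, so the first Sunday is the 2nd.
The second Sunday is 2 + 7 = 9.

9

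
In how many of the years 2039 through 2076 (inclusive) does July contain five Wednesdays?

17

July has 31 days; it has five Wednesdays when Wednesday falls among the first (month-length − 28) days — i.e. when July 1 is one of Wednesday/Tuesday/Monday.
July 1 by year: 2039:Fri 2040:Sun 2041:Mon✓ 2042:Tue✓ 2043:Wed✓ 2044:Fri 2045:Sat 2046:Sun 2047:Mon✓ 2048:Wed✓ 2049:Thu 2050:Fri 2051:Sat 2052:Mon✓ 2053:Tue✓ …(8 more)… 2062:Sat 2063:Sun 2064:Tue✓ 2065:Wed✓ 2066:Thu 2067:Fri 2068:Sun 2069:Mon✓ 2070:Tue✓ 2071:Wed✓ 2072:Fri 2073:Sat 2074:Sun 2075:Mon✓ 2076:Wed✓
Years with five Wednesdays: 2041, 2042, 2043, 2047, 2048, 2052, 2053, 2054, 2058, 2059, 2064, 2065, 2069, 2070, 2071, 2075, 2076 → 17.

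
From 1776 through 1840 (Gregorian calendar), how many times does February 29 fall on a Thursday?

2

Leap years in 1776–1840: 16 of them.
Feb 29 weekday advances by 5 (mod 7) from one leap year to the next four years later (or differs when a century non-leap intervenes).
Leap-day weekdays: 1776:Thu✓ 1780:Tue 1784:Sun 1788:Fri 1792:Wed 1796:Mon 1804:Wed 1808:Mon 1812:Sat 1816:Thu✓ 1820:Tue 1824:Sun 1828:Fri 1832:Wed 1836:Mon 1840:Sat
Thursday: 1776, 1816 → 2.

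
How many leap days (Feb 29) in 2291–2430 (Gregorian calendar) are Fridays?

4

Leap years in 2291–2430: 34 of them.
Feb 29 weekday advances by 5 (mod 7) from one leap year to the next four years later (or differs when a century non-leap intervenes).
Leap-day weekdays: 2292:Mon 2296:Sat 2304:Mon 2308:Sat 2312:Thu 2316:Tue 2320:Sun 2324:Fri✓ 2328:Wed 2332:Mon 2336:Sat 2340:Thu 2344:Tue …(8 more)… 2380:Fri✓ 2384:Wed 2388:Mon 2392:Sat 2396:Thu 2400:Tue 2404:Sun 2408:Fri✓ 2412:Wed 2416:Mon 2420:Sat 2424:Thu 2428:Tue
Friday: 2324, 2352, 2380, 2408 → 4.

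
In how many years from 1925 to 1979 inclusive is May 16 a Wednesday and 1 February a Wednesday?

2

Check each year's weekday for May 16 and 1 February:
  1925: Sat/Sun  1926: Sun/Mon  1927: Mon/Tue  1928: Wed/Wed ✓  1929: Thu/Fri  1930: Fri/Sat  1931: Sat/Sun  1932: Mon/Mon  1933: Tue/Wed  1934: Wed/Thu  1935: Thu/Fri  1936: Sat/Sat  1937: Sun/Mon  1938: Mon/Tue  …(27 more)…  1966: Mon/Tue  1967: Tue/Wed  1968: Thu/Thu  1969: Fri/Sat  1970: Sat/Sun  1971: Sun/Mon  1972: Tue/Tue  1973: Wed/Thu  1974: Thu/Fri  1975: Fri/Sat  1976: Sun/Sun  1977: Mon/Tue  1978: Tue/Wed  1979: Wed/Thu
Both conditions hold in: 1928, 1956 — 2.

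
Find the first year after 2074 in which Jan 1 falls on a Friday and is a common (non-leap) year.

2077

Jan 1 advances by 2 weekdays after a leap year and by 1 after a common year.
2074: Jan 1 is Monday.
2075: Tuesday
2076: Wednesday (leap)
2077: Friday
2077 begins on a Friday and is a common year.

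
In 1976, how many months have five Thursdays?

A month of length L has five Thursdays iff its first Thursday is on day ≤ L−28 (so day 1–3 in a 31-day month, 1–2 in a 30-day month, day 1 in a leap February).
Checking each month of 1976: Jan starts Thu (31d) ✓; Feb starts Sun (29d); Mar starts Mon (31d); Apr starts Thu (30d) ✓; May starts Sat (31d); Jun starts Tue (30d); Jul starts Thu (31d) ✓; Aug starts Sun (31d); Sep starts Wed (30d) ✓; Oct starts Fri (31d); Nov starts Mon (30d); Dec starts Wed (31d) ✓.
Five-Thursday months: January, April, July, September, December → 5.

5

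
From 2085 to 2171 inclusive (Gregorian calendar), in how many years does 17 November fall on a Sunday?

12

Track 17 November's weekday year by year (advancing +1, or +2 across a Feb 29):
  2085: Sat  2086: Sun (+1) ✓  2087: Mon (+1)  2088: Wed (+2)  2089: Thu (+1)
  2090: Fri (+1)  2091: Sat (+1)  2092: Mon (+2)  2093: Tue (+1)  2094: Wed (+1)
  2095: Thu (+1)  2096: Sat (+2)  2097: Sun (+1) ✓  2098: Mon (+1)  … (59 more years) …
  2158: Fri (+1)  2159: Sat (+1)  2160: Mon (+2)  2161: Tue (+1)  2162: Wed (+1)
  2163: Thu (+1)  2164: Sat (+2)  2165: Sun (+1) ✓  2166: Mon (+1)  2167: Tue (+1)
  2168: Thu (+2)  2169: Fri (+1)  2170: Sat (+1)  2171: Sun (+1) ✓
Sunday years: 2086, 2097, 2109, 2115, 2120, 2126, 2137, 2143, 2148, 2154, 2165, 2171 — 12 in total.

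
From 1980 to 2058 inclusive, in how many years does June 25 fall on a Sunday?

11

Track June 25's weekday year by year (advancing +1, or +2 across a Feb 29):
  1980: Wed  1981: Thu (+1)  1982: Fri (+1)  1983: Sat (+1)  1984: Mon (+2)
  1985: Tue (+1)  1986: Wed (+1)  1987: Thu (+1)  1988: Sat (+2)  1989: Sun (+1) ✓
  1990: Mon (+1)  1991: Tue (+1)  1992: Thu (+2)  1993: Fri (+1)  … (51 more years) …
  2045: Sun (+1) ✓  2046: Mon (+1)  2047: Tue (+1)  2048: Thu (+2)  2049: Fri (+1)
  2050: Sat (+1)  2051: Sun (+1) ✓  2052: Tue (+2)  2053: Wed (+1)  2054: Thu (+1)
  2055: Fri (+1)  2056: Sun (+2) ✓  2057: Mon (+1)  2058: Tue (+1)
Sunday years: 1989, 1995, 2000, 2006, 2017, 2023, 2028, 2034, 2045, 2051, 2056 — 11 in total.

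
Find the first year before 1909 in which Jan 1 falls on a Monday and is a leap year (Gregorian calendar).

Jan 1 advances by 2 weekdays after a leap year and by 1 after a common year.
1909: Jan 1 is Friday.
1908: Wednesday (leap)
1907: Tuesday
1906: Monday
1905: Sunday
1904: Friday (leap)
1903: Thursday
1902: Wednesday
1901: Tuesday
1900: Monday
1899: Sunday
1898: Saturday
1897: Friday
1896: Wednesday (leap)
1895: Tuesday
1894: Monday
1893: Sunday
1892: Friday (leap)
1891: Thursday
1890: Wednesday
1889: Tuesday
1888: Sunday (leap)
1887: Saturday
1886: Friday
1885: Thursday
1884: Tuesday (leap)
1883: Monday
1882: Sunday
1881: Saturday
1880: Thursday (leap)
1879: Wednesday
1878: Tuesday
1877: Monday
1876: Saturday (leap)
1875: Friday
1874: Thursday
1873: Wednesday
1872: Monday (leap)
1872 begins on a Monday and is a leap year.

1872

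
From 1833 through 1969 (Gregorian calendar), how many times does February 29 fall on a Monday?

6

Leap years in 1833–1969: 33 of them.
Feb 29 weekday advances by 5 (mod 7) from one leap year to the next four years later (or differs when a century non-leap intervenes).
Leap-day weekdays: 1836:Mon✓ 1840:Sat 1844:Thu 1848:Tue 1852:Sun 1856:Fri 1860:Wed 1864:Mon✓ 1868:Sat 1872:Thu 1876:Tue 1880:Sun 1884:Fri …(7 more)… 1920:Sun 1924:Fri 1928:Wed 1932:Mon✓ 1936:Sat 1940:Thu 1944:Tue 1948:Sun 1952:Fri 1956:Wed 1960:Mon✓ 1964:Sat 1968:Thu
Monday: 1836, 1864, 1892, 1904, 1932, 1960 → 6.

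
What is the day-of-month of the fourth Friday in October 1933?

27

October 1, 1933 is a Sunday, so the first Friday is the 6th.
The fourth Friday is 6 + 21 = 27.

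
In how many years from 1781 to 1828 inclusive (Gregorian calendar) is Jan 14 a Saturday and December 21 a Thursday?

Check each year's weekday for Jan 14 and December 21:
  1781: Sun/Fri  1782: Mon/Sat  1783: Tue/Sun  1784: Wed/Tue  1785: Fri/Wed  1786: Sat/Thu ✓  1787: Sun/Fri  1788: Mon/Sun  1789: Wed/Mon  1790: Thu/Tue  1791: Fri/Wed  1792: Sat/Fri  1793: Mon/Sat  1794: Tue/Sun  …(20 more)…  1815: Sat/Thu ✓  1816: Sun/Sat  1817: Tue/Sun  1818: Wed/Mon  1819: Thu/Tue  1820: Fri/Thu  1821: Sun/Fri  1822: Mon/Sat  1823: Tue/Sun  1824: Wed/Tue  1825: Fri/Wed  1826: Sat/Thu ✓  1827: Sun/Fri  1828: Mon/Sun
Both conditions hold in: 1786, 1797, 1809, 1815, 1826 — 5.

5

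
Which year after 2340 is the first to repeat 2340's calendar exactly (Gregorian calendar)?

Two years share a calendar iff Jan 1 falls on the same weekday and both are leap or both are common. 2340: Jan 1 is Monday, leap year.
2341: Jan 1 Wednesday, common
2342: Jan 1 Thursday, common
2343: Jan 1 Friday, common
2344: Jan 1 Saturday, leap
2345: Jan 1 Monday, common
2346: Jan 1 Tuesday, common
2347: Jan 1 Wednesday, common
2348: Jan 1 Thursday, leap
2349: Jan 1 Saturday, common
2350: Jan 1 Sunday, common
2351: Jan 1 Monday, common
2352: Jan 1 Tuesday, leap
2353: Jan 1 Thursday, common
2354: Jan 1 Friday, common
2355: Jan 1 Saturday, common
2356: Jan 1 Sunday, leap
2357: Jan 1 Tuesday, common
2358: Jan 1 Wednesday, common
2359: Jan 1 Thursday, common
2360: Jan 1 Friday, leap
2361: Jan 1 Sunday, common
2362: Jan 1 Monday, common
2363: Jan 1 Tuesday, common
2364: Jan 1 Wednesday, leap
2365: Jan 1 Friday, common
2366: Jan 1 Saturday, common
2367: Jan 1 Sunday, common
2368: Jan 1 Monday, leap
2368 matches on both conditions.

2368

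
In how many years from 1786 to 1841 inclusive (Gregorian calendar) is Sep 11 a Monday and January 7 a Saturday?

Check each year's weekday for Sep 11 and January 7:
  1786: Mon/Sat ✓  1787: Tue/Sun  1788: Thu/Mon  1789: Fri/Wed  1790: Sat/Thu  1791: Sun/Fri  1792: Tue/Sat  1793: Wed/Mon  1794: Thu/Tue  1795: Fri/Wed  1796: Sun/Thu  1797: Mon/Sat ✓  1798: Tue/Sun  1799: Wed/Mon  …(28 more)…  1828: Thu/Mon  1829: Fri/Wed  1830: Sat/Thu  1831: Sun/Fri  1832: Tue/Sat  1833: Wed/Mon  1834: Thu/Tue  1835: Fri/Wed  1836: Sun/Thu  1837: Mon/Sat ✓  1838: Tue/Sun  1839: Wed/Mon  1840: Fri/Tue  1841: Sat/Thu
Both conditions hold in: 1786, 1797, 1809, 1815, 1826, 1837 — 6.

6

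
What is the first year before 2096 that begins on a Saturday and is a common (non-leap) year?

2095

Jan 1 advances by 2 weekdays after a leap year and by 1 after a common year.
2096: Jan 1 is Sunday (leap).
2095: Saturday
2095 begins on a Saturday and is a common year.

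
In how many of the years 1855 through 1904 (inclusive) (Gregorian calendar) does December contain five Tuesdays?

22

December has 31 days; it has five Tuesdays when Tuesday falls among the first (month-length − 28) days — i.e. when December 1 is one of Tuesday/Monday/Sunday.
December 1 by year: 1855:Sat 1856:Mon✓ 1857:Tue✓ 1858:Wed 1859:Thu 1860:Sat 1861:Sun✓ 1862:Mon✓ 1863:Tue✓ 1864:Thu 1865:Fri 1866:Sat 1867:Sun✓ 1868:Tue✓ 1869:Wed …(20 more)… 1890:Mon✓ 1891:Tue✓ 1892:Thu 1893:Fri 1894:Sat 1895:Sun✓ 1896:Tue✓ 1897:Wed 1898:Thu 1899:Fri 1900:Sat 1901:Sun✓ 1902:Mon✓ 1903:Tue✓ 1904:Thu
Years with five Tuesdays: 1856, 1857, 1861, 1862, 1863, 1867, 1868, 1872, 1873, 1874, 1878, 1879, 1884, 1885, 1889, 1890, 1891, 1895, 1896, 1901, 1902, 1903 → 22.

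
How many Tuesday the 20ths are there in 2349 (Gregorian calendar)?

Check the 20th of each month of 2349: Jan 20: Thu, Feb 20: Sun, Mar 20: Sun, Apr 20: Wed, May 20: Fri, Jun 20: Mon, Jul 20: Wed, Aug 20: Sat, Sep 20: Tue, Oct 20: Thu, Nov 20: Sun, Dec 20: Tue.
Tuesday occurs in September, December — 2 months.

2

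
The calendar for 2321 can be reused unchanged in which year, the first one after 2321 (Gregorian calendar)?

2327

Two years share a calendar iff Jan 1 falls on the same weekday and both are leap or both are common. 2321: Jan 1 is Saturday, common year.
2322: Jan 1 Sunday, common
2323: Jan 1 Monday, common
2324: Jan 1 Tuesday, leap
2325: Jan 1 Thursday, common
2326: Jan 1 Friday, common
2327: Jan 1 Saturday, common
2327 matches on both conditions.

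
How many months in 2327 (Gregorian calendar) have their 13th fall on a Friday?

Check the 13th of each month of 2327: Jan 13: Thu, Feb 13: Sun, Mar 13: Sun, Apr 13: Wed, May 13: Fri, Jun 13: Mon, Jul 13: Wed, Aug 13: Sat, Sep 13: Tue, Oct 13: Thu, Nov 13: Sun, Dec 13: Tue.
Friday occurs in May — 1 month.

1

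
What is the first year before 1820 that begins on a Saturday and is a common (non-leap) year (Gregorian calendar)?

1814

Jan 1 advances by 2 weekdays after a leap year and by 1 after a common year.
1820: Jan 1 is Saturday (leap).
1819: Friday
1818: Thursday
1817: Wednesday
1816: Monday (leap)
1815: Sunday
1814: Saturday
1814 begins on a Saturday and is a common year.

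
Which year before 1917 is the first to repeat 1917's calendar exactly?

Two years share a calendar iff Jan 1 falls on the same weekday and both are leap or both are common. 1917: Jan 1 is Monday, common year.
1916: Jan 1 Saturday, leap
1915: Jan 1 Friday, common
1914: Jan 1 Thursday, common
1913: Jan 1 Wednesday, common
1912: Jan 1 Monday, leap
1911: Jan 1 Sunday, common
1910: Jan 1 Saturday, common
1909: Jan 1 Friday, common
1908: Jan 1 Wednesday, leap
1907: Jan 1 Tuesday, common
1906: Jan 1 Monday, common
1906 matches on both conditions.

1906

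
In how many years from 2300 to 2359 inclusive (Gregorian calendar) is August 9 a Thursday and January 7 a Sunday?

7

Check each year's weekday for August 9 and January 7:
  2300: Thu/Sun ✓  2301: Fri/Mon  2302: Sat/Tue  2303: Sun/Wed  2304: Tue/Thu  2305: Wed/Sat  2306: Thu/Sun ✓  2307: Fri/Mon  2308: Sun/Tue  2309: Mon/Thu  2310: Tue/Fri  2311: Wed/Sat  2312: Fri/Sun  2313: Sat/Tue  …(32 more)…  2346: Fri/Mon  2347: Sat/Tue  2348: Mon/Wed  2349: Tue/Fri  2350: Wed/Sat  2351: Thu/Sun ✓  2352: Sat/Mon  2353: Sun/Wed  2354: Mon/Thu  2355: Tue/Fri  2356: Thu/Sat  2357: Fri/Mon  2358: Sat/Tue  2359: Sun/Wed
Both conditions hold in: 2300, 2306, 2317, 2323, 2334, 2345, 2351 — 7.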